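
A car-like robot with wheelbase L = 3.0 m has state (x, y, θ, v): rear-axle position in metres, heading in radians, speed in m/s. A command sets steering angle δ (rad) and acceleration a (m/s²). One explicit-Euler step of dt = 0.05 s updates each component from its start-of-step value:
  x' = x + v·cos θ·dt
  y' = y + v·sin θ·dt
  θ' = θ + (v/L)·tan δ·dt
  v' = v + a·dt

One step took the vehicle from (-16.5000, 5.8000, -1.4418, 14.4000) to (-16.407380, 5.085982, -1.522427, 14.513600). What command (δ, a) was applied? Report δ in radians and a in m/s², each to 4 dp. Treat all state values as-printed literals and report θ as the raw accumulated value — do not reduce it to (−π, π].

a = (v'−v)/dt = (0.113600)/0.05 = 2.2720
Δθ = θ'−θ = -0.080627;  (v·dt/L) = 14.4000·0.05/3.0 = 0.240000
tan δ = Δθ·L/(v·dt) = -0.335946  →  δ = -0.3241

δ = -0.3241, a = 2.2720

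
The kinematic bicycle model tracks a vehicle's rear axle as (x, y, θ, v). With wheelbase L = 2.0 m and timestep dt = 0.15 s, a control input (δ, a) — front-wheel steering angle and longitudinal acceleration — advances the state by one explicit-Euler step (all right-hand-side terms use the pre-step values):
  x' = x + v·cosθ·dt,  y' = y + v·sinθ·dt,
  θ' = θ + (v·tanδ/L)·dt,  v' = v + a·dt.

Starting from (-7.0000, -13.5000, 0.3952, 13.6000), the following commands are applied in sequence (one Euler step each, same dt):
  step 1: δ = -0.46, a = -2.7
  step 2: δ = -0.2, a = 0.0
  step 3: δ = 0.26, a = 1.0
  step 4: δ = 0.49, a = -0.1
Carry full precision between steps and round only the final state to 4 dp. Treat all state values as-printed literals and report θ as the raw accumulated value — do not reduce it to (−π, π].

(0.7339, -13.6325, 0.4864, 13.3300)

after step 1 (δ=-0.46, a=-2.7): (-5.117244, -12.714615, -0.110158, 13.195000)
after step 2 (δ=-0.2, a=0.0): (-3.149991, -12.932204, -0.310765, 13.195000)
after step 3 (δ=0.26, a=1.0): (-1.265547, -13.537432, -0.047503, 13.345000)
after step 4 (δ=0.49, a=-0.1): (0.733945, -13.632486, 0.486352, 13.330000)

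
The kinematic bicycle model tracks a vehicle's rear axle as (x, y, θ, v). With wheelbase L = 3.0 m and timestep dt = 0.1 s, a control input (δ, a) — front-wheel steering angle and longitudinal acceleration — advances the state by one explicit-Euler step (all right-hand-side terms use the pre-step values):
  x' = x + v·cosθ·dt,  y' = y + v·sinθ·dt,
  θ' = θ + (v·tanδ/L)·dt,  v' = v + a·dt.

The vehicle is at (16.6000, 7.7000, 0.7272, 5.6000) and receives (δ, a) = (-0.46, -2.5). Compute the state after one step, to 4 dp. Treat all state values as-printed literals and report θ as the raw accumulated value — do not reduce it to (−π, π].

x' = 16.6000 + 5.6000·cos(0.7272)·0.1 = 17.0183
y' = 7.7000 + 5.6000·sin(0.7272)·0.1 = 8.0723
θ' = 0.7272 + (5.6000/3.0)·tan(-0.46)·0.1 = 0.6347
v' = 5.6000 − 2.5000·0.1 = 5.3500

(17.0183, 8.0723, 0.6347, 5.3500)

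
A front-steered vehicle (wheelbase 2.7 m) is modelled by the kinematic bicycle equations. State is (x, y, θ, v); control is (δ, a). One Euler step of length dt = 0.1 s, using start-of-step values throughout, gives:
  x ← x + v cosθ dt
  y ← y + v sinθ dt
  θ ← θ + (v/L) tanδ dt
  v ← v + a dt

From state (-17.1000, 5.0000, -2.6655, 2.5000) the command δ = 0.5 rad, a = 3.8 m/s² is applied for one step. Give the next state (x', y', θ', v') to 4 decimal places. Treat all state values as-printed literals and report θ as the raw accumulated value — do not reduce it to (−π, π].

x' = -17.1000 + 2.5000·cos(-2.6655)·0.1 = -17.3222
y' = 5.0000 + 2.5000·sin(-2.6655)·0.1 = 4.8854
θ' = -2.6655 + (2.5000/2.7)·tan(0.5)·0.1 = -2.6149
v' = 2.5000 + 3.8000·0.1 = 2.8800

(-17.3222, 4.8854, -2.6149, 2.8800)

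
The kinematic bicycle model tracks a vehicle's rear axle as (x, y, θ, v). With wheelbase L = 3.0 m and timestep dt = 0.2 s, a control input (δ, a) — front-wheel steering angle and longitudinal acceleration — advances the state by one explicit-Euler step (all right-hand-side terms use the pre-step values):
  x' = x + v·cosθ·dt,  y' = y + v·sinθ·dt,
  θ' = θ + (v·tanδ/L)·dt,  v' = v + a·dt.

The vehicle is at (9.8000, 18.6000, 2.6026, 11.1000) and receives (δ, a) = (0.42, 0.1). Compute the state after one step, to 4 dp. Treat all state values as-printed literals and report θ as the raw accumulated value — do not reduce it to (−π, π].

(7.8947, 19.7395, 2.9331, 11.1200)

x' = 9.8000 + 11.1000·cos(2.6026)·0.2 = 7.8947
y' = 18.6000 + 11.1000·sin(2.6026)·0.2 = 19.7395
θ' = 2.6026 + (11.1000/3.0)·tan(0.42)·0.2 = 2.9331
v' = 11.1000 + 0.1000·0.2 = 11.1200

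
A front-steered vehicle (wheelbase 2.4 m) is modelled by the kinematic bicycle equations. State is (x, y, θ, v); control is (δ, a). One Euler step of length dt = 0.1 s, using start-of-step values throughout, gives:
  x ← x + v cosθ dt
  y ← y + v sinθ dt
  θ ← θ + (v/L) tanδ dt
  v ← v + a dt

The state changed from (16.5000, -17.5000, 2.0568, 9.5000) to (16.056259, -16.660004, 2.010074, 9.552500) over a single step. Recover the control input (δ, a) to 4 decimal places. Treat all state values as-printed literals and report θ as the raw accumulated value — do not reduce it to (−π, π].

δ = -0.1175, a = 0.5250

a = (v'−v)/dt = (0.052500)/0.1 = 0.5250
Δθ = θ'−θ = -0.046726;  (v·dt/L) = 9.5000·0.1/2.4 = 0.395833
tan δ = Δθ·L/(v·dt) = -0.118045  →  δ = -0.1175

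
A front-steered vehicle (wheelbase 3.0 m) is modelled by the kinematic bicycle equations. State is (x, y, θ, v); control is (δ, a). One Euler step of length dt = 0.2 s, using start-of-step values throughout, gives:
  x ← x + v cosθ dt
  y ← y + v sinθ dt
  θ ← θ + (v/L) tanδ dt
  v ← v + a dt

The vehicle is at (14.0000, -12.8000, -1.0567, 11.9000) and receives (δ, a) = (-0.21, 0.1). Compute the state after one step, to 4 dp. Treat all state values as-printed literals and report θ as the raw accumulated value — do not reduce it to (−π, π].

(15.1704, -14.8724, -1.2258, 11.9200)

x' = 14.0000 + 11.9000·cos(-1.0567)·0.2 = 15.1704
y' = -12.8000 + 11.9000·sin(-1.0567)·0.2 = -14.8724
θ' = -1.0567 + (11.9000/3.0)·tan(-0.21)·0.2 = -1.2258
v' = 11.9000 + 0.1000·0.2 = 11.9200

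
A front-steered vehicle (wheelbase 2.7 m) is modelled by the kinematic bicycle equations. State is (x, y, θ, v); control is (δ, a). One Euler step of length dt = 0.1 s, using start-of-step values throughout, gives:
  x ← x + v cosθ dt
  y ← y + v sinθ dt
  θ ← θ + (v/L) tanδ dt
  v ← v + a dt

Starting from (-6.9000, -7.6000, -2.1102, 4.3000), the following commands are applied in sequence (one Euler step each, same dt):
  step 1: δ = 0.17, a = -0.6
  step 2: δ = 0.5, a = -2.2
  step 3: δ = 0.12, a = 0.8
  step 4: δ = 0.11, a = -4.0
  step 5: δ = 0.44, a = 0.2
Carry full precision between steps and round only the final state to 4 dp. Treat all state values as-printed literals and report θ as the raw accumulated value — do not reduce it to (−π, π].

(-7.7988, -9.4229, -1.8978, 3.7200)

after step 1 (δ=0.17, a=-0.6): (-7.120859, -7.968947, -2.082862, 4.240000)
after step 2 (δ=0.5, a=-2.2): (-7.328610, -8.338562, -1.997072, 4.020000)
after step 3 (δ=0.12, a=0.8): (-7.494830, -8.704588, -1.979119, 4.100000)
after step 4 (δ=0.11, a=-4.0): (-7.657629, -9.080881, -1.962348, 3.700000)
after step 5 (δ=0.44, a=0.2): (-7.798829, -9.422878, -1.897834, 3.720000)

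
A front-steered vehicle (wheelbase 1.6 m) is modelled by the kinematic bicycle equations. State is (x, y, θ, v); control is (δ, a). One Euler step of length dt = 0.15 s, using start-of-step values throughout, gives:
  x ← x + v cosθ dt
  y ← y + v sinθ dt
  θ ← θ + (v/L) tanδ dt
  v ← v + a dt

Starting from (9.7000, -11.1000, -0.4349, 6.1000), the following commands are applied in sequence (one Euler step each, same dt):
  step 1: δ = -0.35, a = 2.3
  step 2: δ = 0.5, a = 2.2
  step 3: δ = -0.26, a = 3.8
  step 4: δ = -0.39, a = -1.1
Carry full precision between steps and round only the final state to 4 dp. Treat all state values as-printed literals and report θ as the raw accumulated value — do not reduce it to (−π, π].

after step 1 (δ=-0.35, a=2.3): (10.529825, -11.485508, -0.643651, 6.445000)
after step 2 (δ=0.5, a=2.2): (11.303138, -12.065673, -0.313564, 6.775000)
after step 3 (δ=-0.26, a=3.8): (12.269836, -12.379137, -0.482530, 7.345000)
after step 4 (δ=-0.39, a=-1.1): (13.245792, -12.890373, -0.765580, 7.180000)

(13.2458, -12.8904, -0.7656, 7.1800)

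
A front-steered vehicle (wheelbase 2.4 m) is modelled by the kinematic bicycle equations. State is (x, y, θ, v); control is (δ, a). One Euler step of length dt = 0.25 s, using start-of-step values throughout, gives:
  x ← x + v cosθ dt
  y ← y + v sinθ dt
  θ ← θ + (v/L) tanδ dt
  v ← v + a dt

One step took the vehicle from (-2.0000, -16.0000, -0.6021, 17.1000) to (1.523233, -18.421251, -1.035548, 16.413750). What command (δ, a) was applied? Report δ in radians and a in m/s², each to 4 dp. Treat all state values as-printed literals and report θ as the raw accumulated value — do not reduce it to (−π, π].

a = (v'−v)/dt = (-0.686250)/0.25 = -2.7450
Δθ = θ'−θ = -0.433448;  (v·dt/L) = 17.1000·0.25/2.4 = 1.781250
tan δ = Δθ·L/(v·dt) = -0.243339  →  δ = -0.2387

δ = -0.2387, a = -2.7450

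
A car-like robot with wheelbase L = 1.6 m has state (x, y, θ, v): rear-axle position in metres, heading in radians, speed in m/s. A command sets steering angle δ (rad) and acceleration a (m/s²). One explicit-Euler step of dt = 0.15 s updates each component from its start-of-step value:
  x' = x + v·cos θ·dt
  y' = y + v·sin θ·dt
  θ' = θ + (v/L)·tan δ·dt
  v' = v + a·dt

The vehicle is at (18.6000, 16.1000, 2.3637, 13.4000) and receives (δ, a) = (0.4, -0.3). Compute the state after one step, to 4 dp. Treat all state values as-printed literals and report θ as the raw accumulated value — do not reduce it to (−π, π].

(17.1681, 17.5106, 2.8948, 13.3550)

x' = 18.6000 + 13.4000·cos(2.3637)·0.15 = 17.1681
y' = 16.1000 + 13.4000·sin(2.3637)·0.15 = 17.5106
θ' = 2.3637 + (13.4000/1.6)·tan(0.4)·0.15 = 2.8948
v' = 13.4000 − 0.3000·0.15 = 13.3550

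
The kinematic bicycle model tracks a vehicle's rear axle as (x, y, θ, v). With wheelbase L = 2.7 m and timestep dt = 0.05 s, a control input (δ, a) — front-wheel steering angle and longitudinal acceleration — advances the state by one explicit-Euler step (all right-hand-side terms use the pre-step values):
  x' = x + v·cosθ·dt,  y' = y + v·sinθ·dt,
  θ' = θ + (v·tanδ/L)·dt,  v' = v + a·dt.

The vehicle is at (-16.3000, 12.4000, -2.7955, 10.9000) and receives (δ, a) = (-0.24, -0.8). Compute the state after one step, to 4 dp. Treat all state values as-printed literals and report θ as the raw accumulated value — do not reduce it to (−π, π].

x' = -16.3000 + 10.9000·cos(-2.7955)·0.05 = -16.8127
y' = 12.4000 + 10.9000·sin(-2.7955)·0.05 = 12.2151
θ' = -2.7955 + (10.9000/2.7)·tan(-0.24)·0.05 = -2.8449
v' = 10.9000 − 0.8000·0.05 = 10.8600

(-16.8127, 12.2151, -2.8449, 10.8600)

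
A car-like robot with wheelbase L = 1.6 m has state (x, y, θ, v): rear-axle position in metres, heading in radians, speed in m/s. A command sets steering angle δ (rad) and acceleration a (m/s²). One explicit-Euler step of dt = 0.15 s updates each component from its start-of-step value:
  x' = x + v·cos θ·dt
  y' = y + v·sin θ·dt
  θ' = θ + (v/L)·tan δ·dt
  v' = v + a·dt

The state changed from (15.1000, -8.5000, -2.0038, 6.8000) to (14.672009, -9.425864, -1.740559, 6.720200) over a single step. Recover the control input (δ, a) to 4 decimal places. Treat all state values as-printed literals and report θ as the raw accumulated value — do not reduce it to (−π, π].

δ = 0.3916, a = -0.5320

a = (v'−v)/dt = (-0.079800)/0.15 = -0.5320
Δθ = θ'−θ = 0.263241;  (v·dt/L) = 6.8000·0.15/1.6 = 0.637500
tan δ = Δθ·L/(v·dt) = 0.412927  →  δ = 0.3916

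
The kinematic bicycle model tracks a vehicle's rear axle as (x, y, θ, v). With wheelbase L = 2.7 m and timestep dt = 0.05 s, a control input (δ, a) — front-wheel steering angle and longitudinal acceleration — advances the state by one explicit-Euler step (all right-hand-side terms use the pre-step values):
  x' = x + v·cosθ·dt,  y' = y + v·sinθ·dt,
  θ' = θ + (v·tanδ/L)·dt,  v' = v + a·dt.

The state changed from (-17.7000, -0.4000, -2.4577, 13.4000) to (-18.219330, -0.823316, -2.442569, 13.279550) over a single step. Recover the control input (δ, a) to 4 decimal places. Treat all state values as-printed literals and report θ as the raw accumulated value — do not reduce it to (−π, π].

δ = 0.0609, a = -2.4090

a = (v'−v)/dt = (-0.120450)/0.05 = -2.4090
Δθ = θ'−θ = 0.015131;  (v·dt/L) = 13.4000·0.05/2.7 = 0.248148
tan δ = Δθ·L/(v·dt) = 0.060976  →  δ = 0.0609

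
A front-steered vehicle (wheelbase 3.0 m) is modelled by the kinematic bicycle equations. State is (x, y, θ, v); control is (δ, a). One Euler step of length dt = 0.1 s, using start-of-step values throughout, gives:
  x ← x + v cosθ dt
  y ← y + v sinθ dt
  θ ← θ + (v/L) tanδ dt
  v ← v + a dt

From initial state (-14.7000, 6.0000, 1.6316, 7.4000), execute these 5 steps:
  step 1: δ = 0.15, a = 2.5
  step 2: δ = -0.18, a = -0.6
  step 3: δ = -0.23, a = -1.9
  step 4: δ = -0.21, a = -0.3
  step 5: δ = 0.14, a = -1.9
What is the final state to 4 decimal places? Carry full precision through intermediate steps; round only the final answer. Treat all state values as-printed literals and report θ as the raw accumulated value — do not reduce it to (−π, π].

after step 1 (δ=0.15, a=2.5): (-14.744967, 6.738632, 1.668880, 7.650000)
after step 2 (δ=-0.18, a=-0.6): (-14.819881, 7.499956, 1.622478, 7.590000)
after step 3 (δ=-0.23, a=-1.9): (-14.859090, 8.257942, 1.563240, 7.400000)
after step 4 (δ=-0.21, a=-0.3): (-14.853498, 8.997921, 1.510664, 7.370000)
after step 5 (δ=0.14, a=-1.9): (-14.809207, 9.733589, 1.545284, 7.180000)

(-14.8092, 9.7336, 1.5453, 7.1800)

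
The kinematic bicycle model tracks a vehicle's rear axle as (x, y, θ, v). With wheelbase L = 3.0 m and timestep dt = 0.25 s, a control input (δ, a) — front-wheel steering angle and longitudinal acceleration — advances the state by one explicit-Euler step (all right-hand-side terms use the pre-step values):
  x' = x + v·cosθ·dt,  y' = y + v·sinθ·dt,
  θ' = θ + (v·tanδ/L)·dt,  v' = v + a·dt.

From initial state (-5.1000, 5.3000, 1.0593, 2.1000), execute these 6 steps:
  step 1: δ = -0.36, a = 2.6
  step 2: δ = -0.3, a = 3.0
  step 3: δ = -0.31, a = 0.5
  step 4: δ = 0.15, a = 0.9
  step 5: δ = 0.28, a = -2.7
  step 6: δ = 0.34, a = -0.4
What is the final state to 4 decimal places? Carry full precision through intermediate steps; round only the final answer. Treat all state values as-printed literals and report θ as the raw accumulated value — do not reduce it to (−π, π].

after step 1 (δ=-0.36, a=2.6): (-4.843022, 5.757807, 0.993430, 2.750000)
after step 2 (δ=-0.3, a=3.0): (-4.467771, 6.333865, 0.922540, 3.500000)
after step 3 (δ=-0.31, a=0.5): (-3.939448, 7.031361, 0.829111, 3.625000)
after step 4 (δ=0.15, a=0.9): (-3.327248, 7.699567, 0.874767, 3.850000)
after step 5 (δ=0.28, a=-2.7): (-2.710116, 8.438184, 0.967024, 3.175000)
after step 6 (δ=0.34, a=-0.4): (-2.259462, 9.091598, 1.060616, 3.075000)

(-2.2595, 9.0916, 1.0606, 3.0750)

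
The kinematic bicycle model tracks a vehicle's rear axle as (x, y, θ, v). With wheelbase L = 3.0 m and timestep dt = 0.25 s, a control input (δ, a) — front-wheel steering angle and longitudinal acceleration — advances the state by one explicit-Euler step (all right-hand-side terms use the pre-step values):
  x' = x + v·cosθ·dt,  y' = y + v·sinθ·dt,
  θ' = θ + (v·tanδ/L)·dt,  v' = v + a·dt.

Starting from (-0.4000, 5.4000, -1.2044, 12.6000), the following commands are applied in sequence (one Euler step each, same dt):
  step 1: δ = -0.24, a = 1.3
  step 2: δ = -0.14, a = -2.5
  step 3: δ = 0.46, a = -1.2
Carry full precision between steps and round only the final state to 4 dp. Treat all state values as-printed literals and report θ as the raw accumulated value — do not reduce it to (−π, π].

after step 1 (δ=-0.24, a=1.3): (0.728498, 2.459083, -1.461353, 12.925000)
after step 2 (δ=-0.14, a=-2.5): (1.081433, -0.752834, -1.613137, 12.300000)
after step 3 (δ=0.46, a=-1.2): (0.951273, -3.825078, -1.105302, 12.000000)

(0.9513, -3.8251, -1.1053, 12.0000)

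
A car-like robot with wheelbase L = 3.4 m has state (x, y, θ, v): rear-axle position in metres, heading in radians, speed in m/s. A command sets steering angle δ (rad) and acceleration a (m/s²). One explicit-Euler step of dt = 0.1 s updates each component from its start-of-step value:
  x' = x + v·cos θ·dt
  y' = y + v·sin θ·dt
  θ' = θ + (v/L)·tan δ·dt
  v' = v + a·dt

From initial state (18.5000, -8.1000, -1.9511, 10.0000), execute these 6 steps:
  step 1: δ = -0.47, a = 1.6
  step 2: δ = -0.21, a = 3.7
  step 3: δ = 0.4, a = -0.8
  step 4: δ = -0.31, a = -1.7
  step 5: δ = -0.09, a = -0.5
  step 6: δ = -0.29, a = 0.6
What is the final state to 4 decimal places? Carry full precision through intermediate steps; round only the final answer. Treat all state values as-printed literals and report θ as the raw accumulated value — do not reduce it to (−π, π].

(15.4459, -13.4351, -2.2488, 10.2900)

after step 1 (δ=-0.47, a=1.6): (18.128798, -9.028552, -2.100502, 10.160000)
after step 2 (δ=-0.21, a=3.7): (17.615434, -9.905315, -2.164194, 10.530000)
after step 3 (δ=0.4, a=-0.8): (17.026617, -10.778300, -2.033252, 10.450000)
after step 4 (δ=-0.31, a=-1.7): (16.560393, -11.713533, -2.131706, 10.280000)
after step 5 (δ=-0.09, a=-0.5): (16.013541, -12.584014, -2.158991, 10.230000)
after step 6 (δ=-0.29, a=0.6): (15.445919, -13.435093, -2.248778, 10.290000)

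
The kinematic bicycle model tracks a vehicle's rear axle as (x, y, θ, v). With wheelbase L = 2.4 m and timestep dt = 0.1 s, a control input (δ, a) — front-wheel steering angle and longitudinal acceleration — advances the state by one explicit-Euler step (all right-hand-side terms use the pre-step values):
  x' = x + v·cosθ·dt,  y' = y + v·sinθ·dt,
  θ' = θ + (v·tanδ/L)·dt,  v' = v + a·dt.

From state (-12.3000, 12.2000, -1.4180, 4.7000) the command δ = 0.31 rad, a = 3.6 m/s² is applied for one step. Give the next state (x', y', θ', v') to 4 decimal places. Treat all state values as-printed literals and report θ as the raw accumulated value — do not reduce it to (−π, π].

(-12.2285, 11.7355, -1.3553, 5.0600)

x' = -12.3000 + 4.7000·cos(-1.4180)·0.1 = -12.2285
y' = 12.2000 + 4.7000·sin(-1.4180)·0.1 = 11.7355
θ' = -1.4180 + (4.7000/2.4)·tan(0.31)·0.1 = -1.3553
v' = 4.7000 + 3.6000·0.1 = 5.0600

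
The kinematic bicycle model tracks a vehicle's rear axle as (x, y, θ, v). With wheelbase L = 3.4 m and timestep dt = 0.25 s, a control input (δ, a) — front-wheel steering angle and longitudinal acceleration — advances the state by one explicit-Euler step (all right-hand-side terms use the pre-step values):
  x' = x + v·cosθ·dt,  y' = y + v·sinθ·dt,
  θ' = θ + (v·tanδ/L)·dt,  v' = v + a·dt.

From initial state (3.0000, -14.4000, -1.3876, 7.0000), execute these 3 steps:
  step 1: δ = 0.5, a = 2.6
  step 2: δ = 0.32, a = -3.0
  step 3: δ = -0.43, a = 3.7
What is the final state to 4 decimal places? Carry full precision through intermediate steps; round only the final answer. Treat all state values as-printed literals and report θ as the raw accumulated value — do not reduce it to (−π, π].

after step 1 (δ=0.5, a=2.6): (3.318803, -16.120716, -1.106415, 7.650000)
after step 2 (δ=0.32, a=-3.0): (4.175354, -17.830680, -0.920008, 6.900000)
after step 3 (δ=-0.43, a=3.7): (5.220383, -19.203102, -1.152691, 7.825000)

(5.2204, -19.2031, -1.1527, 7.8250)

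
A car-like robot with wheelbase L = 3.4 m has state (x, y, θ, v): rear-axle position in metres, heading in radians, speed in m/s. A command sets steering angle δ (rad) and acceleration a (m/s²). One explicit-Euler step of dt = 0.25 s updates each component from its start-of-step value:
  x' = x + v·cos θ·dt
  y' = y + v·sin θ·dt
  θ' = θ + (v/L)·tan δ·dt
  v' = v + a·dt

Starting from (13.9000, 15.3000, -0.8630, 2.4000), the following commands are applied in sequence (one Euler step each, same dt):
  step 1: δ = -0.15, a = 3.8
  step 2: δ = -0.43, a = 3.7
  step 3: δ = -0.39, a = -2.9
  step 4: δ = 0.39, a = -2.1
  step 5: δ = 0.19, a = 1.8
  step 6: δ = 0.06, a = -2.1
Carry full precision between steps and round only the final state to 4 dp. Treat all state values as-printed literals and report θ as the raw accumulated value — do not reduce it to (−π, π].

after step 1 (δ=-0.15, a=3.8): (14.290097, 14.844122, -0.889671, 3.350000)
after step 2 (δ=-0.43, a=3.7): (14.817443, 14.193498, -1.002640, 4.275000)
after step 3 (δ=-0.39, a=-2.9): (15.392515, 13.292655, -1.131850, 3.550000)
after step 4 (δ=0.39, a=-2.1): (15.769690, 12.489289, -1.024553, 3.025000)
after step 5 (δ=0.19, a=1.8): (16.162547, 11.843087, -0.981776, 3.475000)
after step 6 (δ=0.06, a=-2.1): (16.645179, 11.120735, -0.966427, 2.950000)

(16.6452, 11.1207, -0.9664, 2.9500)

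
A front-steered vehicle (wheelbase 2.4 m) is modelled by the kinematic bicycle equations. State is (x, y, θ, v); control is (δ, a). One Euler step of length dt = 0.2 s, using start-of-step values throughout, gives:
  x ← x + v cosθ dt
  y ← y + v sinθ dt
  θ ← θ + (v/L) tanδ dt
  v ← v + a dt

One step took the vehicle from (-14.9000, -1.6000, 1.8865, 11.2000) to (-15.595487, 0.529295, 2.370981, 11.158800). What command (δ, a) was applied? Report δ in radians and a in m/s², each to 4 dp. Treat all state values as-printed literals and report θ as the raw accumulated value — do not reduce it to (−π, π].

δ = 0.4788, a = -0.2060

a = (v'−v)/dt = (-0.041200)/0.2 = -0.2060
Δθ = θ'−θ = 0.484481;  (v·dt/L) = 11.2000·0.2/2.4 = 0.933333
tan δ = Δθ·L/(v·dt) = 0.519087  →  δ = 0.4788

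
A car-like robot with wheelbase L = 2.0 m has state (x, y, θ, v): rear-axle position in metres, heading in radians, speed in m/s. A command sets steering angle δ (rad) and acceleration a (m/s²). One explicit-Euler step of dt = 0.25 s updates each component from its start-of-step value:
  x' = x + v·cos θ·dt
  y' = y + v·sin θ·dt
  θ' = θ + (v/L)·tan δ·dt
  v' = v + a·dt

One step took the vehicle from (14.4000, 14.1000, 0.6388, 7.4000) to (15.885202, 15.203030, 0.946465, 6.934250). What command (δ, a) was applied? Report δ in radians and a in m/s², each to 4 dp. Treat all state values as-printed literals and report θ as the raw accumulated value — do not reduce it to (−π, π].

a = (v'−v)/dt = (-0.465750)/0.25 = -1.8630
Δθ = θ'−θ = 0.307665;  (v·dt/L) = 7.4000·0.25/2.0 = 0.925000
tan δ = Δθ·L/(v·dt) = 0.332611  →  δ = 0.3211

δ = 0.3211, a = -1.8630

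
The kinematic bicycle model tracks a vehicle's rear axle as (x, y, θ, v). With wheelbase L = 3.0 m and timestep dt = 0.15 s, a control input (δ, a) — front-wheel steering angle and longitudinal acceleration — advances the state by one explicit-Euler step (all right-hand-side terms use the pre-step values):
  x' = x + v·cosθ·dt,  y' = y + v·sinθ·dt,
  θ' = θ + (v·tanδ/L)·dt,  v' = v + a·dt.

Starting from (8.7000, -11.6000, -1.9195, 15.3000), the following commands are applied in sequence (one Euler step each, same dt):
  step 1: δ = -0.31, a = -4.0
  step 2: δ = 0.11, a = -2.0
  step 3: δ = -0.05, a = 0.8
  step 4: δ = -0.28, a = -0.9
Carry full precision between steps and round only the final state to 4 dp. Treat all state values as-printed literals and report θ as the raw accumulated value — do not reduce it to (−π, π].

after step 1 (δ=-0.31, a=-4.0): (7.915845, -13.756879, -2.164551, 14.700000)
after step 2 (δ=0.11, a=-2.0): (6.682199, -15.584484, -2.083373, 14.400000)
after step 3 (δ=-0.05, a=0.8): (5.622882, -17.466889, -2.119403, 14.520000)
after step 4 (δ=-0.28, a=-0.9): (4.487058, -19.325272, -2.328167, 14.385000)

(4.4871, -19.3253, -2.3282, 14.3850)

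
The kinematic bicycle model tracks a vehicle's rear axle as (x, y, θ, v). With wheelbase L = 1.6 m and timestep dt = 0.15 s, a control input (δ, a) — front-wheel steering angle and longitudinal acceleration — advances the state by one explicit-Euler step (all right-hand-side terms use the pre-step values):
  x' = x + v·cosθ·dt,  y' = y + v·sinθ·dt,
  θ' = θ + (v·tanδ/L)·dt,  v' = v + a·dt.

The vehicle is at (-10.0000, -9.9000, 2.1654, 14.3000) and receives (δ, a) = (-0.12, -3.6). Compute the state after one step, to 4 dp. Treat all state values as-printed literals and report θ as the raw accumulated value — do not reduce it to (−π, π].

x' = -10.0000 + 14.3000·cos(2.1654)·0.15 = -11.2016
y' = -9.9000 + 14.3000·sin(2.1654)·0.15 = -8.1231
θ' = 2.1654 + (14.3000/1.6)·tan(-0.12)·0.15 = 2.0037
v' = 14.3000 − 3.6000·0.15 = 13.7600

(-11.2016, -8.1231, 2.0037, 13.7600)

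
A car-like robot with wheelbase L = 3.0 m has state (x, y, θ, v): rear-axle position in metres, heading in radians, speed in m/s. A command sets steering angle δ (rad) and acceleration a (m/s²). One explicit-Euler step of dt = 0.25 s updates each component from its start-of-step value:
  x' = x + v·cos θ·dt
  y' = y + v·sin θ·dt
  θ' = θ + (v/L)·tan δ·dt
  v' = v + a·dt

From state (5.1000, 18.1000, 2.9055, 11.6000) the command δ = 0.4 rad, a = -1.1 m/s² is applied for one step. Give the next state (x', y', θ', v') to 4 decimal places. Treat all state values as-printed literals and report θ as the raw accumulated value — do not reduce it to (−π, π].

(2.2804, 18.7783, 3.3142, 11.3250)

x' = 5.1000 + 11.6000·cos(2.9055)·0.25 = 2.2804
y' = 18.1000 + 11.6000·sin(2.9055)·0.25 = 18.7783
θ' = 2.9055 + (11.6000/3.0)·tan(0.4)·0.25 = 3.3142
v' = 11.6000 − 1.1000·0.25 = 11.3250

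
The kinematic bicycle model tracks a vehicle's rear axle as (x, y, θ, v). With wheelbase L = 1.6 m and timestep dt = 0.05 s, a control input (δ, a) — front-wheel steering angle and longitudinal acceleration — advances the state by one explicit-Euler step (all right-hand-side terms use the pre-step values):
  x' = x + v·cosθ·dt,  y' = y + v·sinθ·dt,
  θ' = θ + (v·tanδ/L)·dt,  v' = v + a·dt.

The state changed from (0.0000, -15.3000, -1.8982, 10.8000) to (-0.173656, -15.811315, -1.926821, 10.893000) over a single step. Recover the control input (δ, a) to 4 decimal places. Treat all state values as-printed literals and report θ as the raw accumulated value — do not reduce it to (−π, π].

δ = -0.0846, a = 1.8600

a = (v'−v)/dt = (0.093000)/0.05 = 1.8600
Δθ = θ'−θ = -0.028621;  (v·dt/L) = 10.8000·0.05/1.6 = 0.337500
tan δ = Δθ·L/(v·dt) = -0.084803  →  δ = -0.0846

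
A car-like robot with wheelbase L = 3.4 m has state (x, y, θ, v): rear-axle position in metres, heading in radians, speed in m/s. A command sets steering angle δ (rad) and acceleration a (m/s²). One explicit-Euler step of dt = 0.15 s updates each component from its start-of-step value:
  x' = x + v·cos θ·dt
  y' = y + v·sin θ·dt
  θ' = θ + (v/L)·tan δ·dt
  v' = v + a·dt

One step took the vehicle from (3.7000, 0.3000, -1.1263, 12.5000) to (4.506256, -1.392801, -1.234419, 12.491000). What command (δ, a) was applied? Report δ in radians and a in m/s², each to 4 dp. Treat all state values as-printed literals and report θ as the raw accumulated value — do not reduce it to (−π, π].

δ = -0.1936, a = -0.0600

a = (v'−v)/dt = (-0.009000)/0.15 = -0.0600
Δθ = θ'−θ = -0.108119;  (v·dt/L) = 12.5000·0.15/3.4 = 0.551471
tan δ = Δθ·L/(v·dt) = -0.196056  →  δ = -0.1936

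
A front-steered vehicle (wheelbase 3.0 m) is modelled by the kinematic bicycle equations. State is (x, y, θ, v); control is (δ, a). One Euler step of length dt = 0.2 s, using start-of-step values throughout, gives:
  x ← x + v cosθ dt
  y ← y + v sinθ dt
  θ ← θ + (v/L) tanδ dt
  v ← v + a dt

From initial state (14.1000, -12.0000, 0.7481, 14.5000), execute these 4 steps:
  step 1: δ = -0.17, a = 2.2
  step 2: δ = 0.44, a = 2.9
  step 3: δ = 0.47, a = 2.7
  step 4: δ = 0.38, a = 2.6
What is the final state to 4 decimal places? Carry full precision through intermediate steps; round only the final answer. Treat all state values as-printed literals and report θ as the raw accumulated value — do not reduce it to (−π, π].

after step 1 (δ=-0.17, a=2.2): (16.225650, -10.027283, 0.582165, 14.940000)
after step 2 (δ=0.44, a=2.9): (18.721449, -8.384380, 1.051062, 15.520000)
after step 3 (δ=0.47, a=2.7): (20.263048, -5.690259, 1.576638, 16.060000)
after step 4 (δ=0.38, a=2.6): (20.244285, -2.478313, 2.004276, 16.580000)

(20.2443, -2.4783, 2.0043, 16.5800)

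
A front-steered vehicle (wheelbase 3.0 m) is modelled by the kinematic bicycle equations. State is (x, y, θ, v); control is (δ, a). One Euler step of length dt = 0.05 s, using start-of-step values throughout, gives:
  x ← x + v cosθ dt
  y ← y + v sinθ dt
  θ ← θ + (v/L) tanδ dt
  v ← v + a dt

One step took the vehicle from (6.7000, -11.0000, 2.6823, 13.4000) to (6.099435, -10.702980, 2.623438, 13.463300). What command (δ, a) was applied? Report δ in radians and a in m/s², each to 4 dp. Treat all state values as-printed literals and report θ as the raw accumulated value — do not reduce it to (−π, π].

a = (v'−v)/dt = (0.063300)/0.05 = 1.2660
Δθ = θ'−θ = -0.058862;  (v·dt/L) = 13.4000·0.05/3.0 = 0.223333
tan δ = Δθ·L/(v·dt) = -0.263561  →  δ = -0.2577

δ = -0.2577, a = 1.2660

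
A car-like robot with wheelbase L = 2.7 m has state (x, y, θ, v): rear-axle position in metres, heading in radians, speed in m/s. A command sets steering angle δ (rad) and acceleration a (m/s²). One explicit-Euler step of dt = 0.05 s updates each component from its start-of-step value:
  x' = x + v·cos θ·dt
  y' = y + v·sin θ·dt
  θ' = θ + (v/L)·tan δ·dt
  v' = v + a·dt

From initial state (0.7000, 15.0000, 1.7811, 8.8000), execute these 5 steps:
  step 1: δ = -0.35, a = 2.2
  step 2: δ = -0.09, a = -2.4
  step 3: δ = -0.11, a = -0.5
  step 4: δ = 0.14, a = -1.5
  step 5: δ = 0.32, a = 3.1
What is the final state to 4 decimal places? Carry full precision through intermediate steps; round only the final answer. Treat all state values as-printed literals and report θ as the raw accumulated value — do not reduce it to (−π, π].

(0.3691, 17.1716, 1.7649, 8.8450)

after step 1 (δ=-0.35, a=2.2): (0.608147, 15.430306, 1.721614, 8.910000)
after step 2 (δ=-0.09, a=-2.4): (0.541212, 15.870749, 1.706724, 8.790000)
after step 3 (δ=-0.11, a=-0.5): (0.481656, 16.306195, 1.688746, 8.765000)
after step 4 (δ=0.14, a=-1.5): (0.430084, 16.741400, 1.711619, 8.690000)
after step 5 (δ=0.32, a=3.1): (0.369099, 17.171599, 1.764948, 8.845000)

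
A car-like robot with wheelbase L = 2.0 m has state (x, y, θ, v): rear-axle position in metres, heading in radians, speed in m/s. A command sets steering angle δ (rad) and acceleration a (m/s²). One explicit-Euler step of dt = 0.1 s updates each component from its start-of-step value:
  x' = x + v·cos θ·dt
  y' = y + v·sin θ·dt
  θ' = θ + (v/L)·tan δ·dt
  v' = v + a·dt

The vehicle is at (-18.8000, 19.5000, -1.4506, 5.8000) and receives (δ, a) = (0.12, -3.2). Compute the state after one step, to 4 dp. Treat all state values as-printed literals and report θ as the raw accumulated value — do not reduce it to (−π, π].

x' = -18.8000 + 5.8000·cos(-1.4506)·0.1 = -18.7305
y' = 19.5000 + 5.8000·sin(-1.4506)·0.1 = 18.9242
θ' = -1.4506 + (5.8000/2.0)·tan(0.12)·0.1 = -1.4156
v' = 5.8000 − 3.2000·0.1 = 5.4800

(-18.7305, 18.9242, -1.4156, 5.4800)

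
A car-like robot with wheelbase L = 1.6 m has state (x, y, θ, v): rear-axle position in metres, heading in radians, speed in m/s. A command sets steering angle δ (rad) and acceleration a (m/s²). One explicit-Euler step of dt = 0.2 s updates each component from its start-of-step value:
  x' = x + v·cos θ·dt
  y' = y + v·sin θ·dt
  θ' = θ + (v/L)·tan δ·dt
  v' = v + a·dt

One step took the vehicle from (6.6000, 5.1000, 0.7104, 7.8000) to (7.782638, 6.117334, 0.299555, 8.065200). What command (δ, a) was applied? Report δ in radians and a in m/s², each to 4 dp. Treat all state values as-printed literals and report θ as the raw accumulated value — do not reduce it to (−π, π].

a = (v'−v)/dt = (0.265200)/0.2 = 1.3260
Δθ = θ'−θ = -0.410845;  (v·dt/L) = 7.8000·0.2/1.6 = 0.975000
tan δ = Δθ·L/(v·dt) = -0.421379  →  δ = -0.3988

δ = -0.3988, a = 1.3260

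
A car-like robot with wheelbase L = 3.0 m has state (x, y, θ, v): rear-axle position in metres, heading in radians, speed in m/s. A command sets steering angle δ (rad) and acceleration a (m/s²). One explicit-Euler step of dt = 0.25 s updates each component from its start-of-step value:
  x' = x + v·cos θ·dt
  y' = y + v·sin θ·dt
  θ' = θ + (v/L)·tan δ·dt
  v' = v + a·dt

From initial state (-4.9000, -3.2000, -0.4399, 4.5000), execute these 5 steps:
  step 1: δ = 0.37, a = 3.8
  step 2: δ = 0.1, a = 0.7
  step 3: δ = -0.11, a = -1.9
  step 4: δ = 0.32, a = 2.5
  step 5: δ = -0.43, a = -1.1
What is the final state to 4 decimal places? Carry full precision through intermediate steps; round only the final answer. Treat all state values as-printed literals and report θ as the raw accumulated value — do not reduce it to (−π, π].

after step 1 (δ=0.37, a=3.8): (-3.882106, -3.679080, -0.294451, 5.450000)
after step 2 (δ=0.1, a=0.7): (-2.578246, -4.074498, -0.248883, 5.625000)
after step 3 (δ=-0.11, a=-1.9): (-1.215325, -4.420887, -0.300654, 5.150000)
after step 4 (δ=0.32, a=2.5): (0.014421, -4.802174, -0.158433, 5.775000)
after step 5 (δ=-0.43, a=-1.1): (1.440089, -5.029955, -0.379144, 5.500000)

(1.4401, -5.0300, -0.3791, 5.5000)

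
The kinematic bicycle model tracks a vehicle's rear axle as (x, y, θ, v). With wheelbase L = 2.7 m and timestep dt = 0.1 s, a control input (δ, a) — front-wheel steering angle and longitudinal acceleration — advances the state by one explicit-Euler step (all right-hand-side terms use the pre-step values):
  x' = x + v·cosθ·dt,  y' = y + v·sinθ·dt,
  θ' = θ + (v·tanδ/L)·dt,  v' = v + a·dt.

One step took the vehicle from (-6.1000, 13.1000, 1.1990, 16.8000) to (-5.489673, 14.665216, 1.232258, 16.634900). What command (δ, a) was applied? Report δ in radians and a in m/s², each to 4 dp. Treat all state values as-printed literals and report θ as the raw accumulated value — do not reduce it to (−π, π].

a = (v'−v)/dt = (-0.165100)/0.1 = -1.6510
Δθ = θ'−θ = 0.033258;  (v·dt/L) = 16.8000·0.1/2.7 = 0.622222
tan δ = Δθ·L/(v·dt) = 0.053450  →  δ = 0.0534

δ = 0.0534, a = -1.6510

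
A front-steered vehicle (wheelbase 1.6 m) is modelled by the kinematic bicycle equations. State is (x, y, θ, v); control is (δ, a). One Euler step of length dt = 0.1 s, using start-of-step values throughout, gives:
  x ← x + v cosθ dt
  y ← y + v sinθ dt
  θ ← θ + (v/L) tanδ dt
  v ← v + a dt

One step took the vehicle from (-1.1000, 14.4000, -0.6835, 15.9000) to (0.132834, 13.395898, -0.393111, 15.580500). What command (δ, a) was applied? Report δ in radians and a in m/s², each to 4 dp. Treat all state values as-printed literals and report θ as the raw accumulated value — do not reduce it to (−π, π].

a = (v'−v)/dt = (-0.319500)/0.1 = -3.1950
Δθ = θ'−θ = 0.290389;  (v·dt/L) = 15.9000·0.1/1.6 = 0.993750
tan δ = Δθ·L/(v·dt) = 0.292215  →  δ = 0.2843

δ = 0.2843, a = -3.1950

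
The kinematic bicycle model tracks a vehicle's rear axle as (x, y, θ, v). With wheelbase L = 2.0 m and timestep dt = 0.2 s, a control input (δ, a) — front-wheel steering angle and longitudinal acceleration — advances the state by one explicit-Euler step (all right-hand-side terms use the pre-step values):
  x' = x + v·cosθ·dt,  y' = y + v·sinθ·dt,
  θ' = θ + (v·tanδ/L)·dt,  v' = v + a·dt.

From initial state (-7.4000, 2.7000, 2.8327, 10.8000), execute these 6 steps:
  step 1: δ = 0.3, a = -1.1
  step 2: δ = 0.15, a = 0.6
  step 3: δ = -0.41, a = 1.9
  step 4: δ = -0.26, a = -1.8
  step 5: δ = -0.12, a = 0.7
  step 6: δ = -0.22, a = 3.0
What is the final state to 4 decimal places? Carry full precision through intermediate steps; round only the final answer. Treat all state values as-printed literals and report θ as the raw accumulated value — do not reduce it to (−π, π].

after step 1 (δ=0.3, a=-1.1): (-9.457769, 3.356648, 3.166783, 10.580000)
after step 2 (δ=0.15, a=0.6): (-11.573098, 3.303351, 3.326684, 10.700000)
after step 3 (δ=-0.41, a=1.9): (-13.676545, 2.909513, 2.861629, 11.080000)
after step 4 (δ=-0.26, a=-1.8): (-15.806266, 3.521840, 2.566877, 10.720000)
after step 5 (δ=-0.12, a=0.7): (-17.605826, 4.687310, 2.437616, 10.860000)
after step 6 (δ=-0.22, a=3.0): (-19.261485, 6.093146, 2.194765, 11.460000)

(-19.2615, 6.0931, 2.1948, 11.4600)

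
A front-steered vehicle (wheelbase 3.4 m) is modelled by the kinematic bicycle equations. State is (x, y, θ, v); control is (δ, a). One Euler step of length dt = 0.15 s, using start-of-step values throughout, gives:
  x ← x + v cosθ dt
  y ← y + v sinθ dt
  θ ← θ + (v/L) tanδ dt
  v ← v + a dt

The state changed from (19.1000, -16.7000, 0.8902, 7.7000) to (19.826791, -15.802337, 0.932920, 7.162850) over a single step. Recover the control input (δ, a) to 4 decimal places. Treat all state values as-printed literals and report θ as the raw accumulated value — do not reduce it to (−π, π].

δ = 0.1251, a = -3.5810

a = (v'−v)/dt = (-0.537150)/0.15 = -3.5810
Δθ = θ'−θ = 0.042720;  (v·dt/L) = 7.7000·0.15/3.4 = 0.339706
tan δ = Δθ·L/(v·dt) = 0.125756  →  δ = 0.1251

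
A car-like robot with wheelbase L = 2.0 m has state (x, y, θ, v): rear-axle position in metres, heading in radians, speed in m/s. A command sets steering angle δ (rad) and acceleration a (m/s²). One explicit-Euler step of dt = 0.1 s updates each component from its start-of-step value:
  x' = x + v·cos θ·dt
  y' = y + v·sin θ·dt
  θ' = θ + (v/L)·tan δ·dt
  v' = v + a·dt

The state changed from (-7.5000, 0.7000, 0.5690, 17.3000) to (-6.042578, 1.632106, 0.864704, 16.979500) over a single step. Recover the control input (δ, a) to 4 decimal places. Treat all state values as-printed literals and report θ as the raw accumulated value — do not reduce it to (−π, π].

δ = 0.3294, a = -3.2050

a = (v'−v)/dt = (-0.320500)/0.1 = -3.2050
Δθ = θ'−θ = 0.295704;  (v·dt/L) = 17.3000·0.1/2.0 = 0.865000
tan δ = Δθ·L/(v·dt) = 0.341854  →  δ = 0.3294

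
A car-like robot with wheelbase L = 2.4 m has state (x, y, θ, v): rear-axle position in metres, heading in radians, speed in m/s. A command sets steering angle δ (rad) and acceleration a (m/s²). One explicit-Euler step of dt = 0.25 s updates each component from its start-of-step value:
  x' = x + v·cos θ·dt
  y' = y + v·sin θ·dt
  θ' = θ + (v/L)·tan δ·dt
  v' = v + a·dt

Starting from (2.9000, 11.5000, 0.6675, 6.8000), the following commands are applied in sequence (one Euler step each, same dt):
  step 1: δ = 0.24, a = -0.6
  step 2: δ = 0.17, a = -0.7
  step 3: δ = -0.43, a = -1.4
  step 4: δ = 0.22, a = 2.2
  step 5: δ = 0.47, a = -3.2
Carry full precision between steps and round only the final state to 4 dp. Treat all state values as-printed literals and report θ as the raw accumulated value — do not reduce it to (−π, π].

after step 1 (δ=0.24, a=-0.6): (4.235132, 12.552342, 0.840841, 6.650000)
after step 2 (δ=0.17, a=-0.7): (5.343747, 13.791244, 0.959749, 6.475000)
after step 3 (δ=-0.43, a=-1.4): (6.272465, 15.117077, 0.650419, 6.125000)
after step 4 (δ=0.22, a=2.2): (7.491081, 16.044279, 0.793093, 6.675000)
after step 5 (δ=0.47, a=-3.2): (8.661951, 17.233308, 1.146288, 5.875000)

(8.6620, 17.2333, 1.1463, 5.8750)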